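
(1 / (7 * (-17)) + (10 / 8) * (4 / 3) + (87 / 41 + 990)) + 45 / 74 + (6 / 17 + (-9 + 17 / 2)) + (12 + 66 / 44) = 1091522857 / 1083138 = 1007.74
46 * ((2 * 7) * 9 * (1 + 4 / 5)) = 52164 / 5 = 10432.80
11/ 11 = 1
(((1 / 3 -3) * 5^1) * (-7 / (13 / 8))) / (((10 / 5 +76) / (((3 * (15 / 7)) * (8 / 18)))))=3200 / 1521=2.10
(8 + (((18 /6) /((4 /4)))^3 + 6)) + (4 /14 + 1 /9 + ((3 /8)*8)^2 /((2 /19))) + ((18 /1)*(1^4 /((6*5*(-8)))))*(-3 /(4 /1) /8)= 10233527 /80640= 126.90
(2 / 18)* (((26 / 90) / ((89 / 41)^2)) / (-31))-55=-5469670378 / 99448155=-55.00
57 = 57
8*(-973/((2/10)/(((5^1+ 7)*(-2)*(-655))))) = -611822400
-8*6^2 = -288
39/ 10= 3.90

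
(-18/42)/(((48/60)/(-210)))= 225/2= 112.50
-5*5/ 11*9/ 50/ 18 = -0.02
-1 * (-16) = 16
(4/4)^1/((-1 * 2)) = -1/2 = -0.50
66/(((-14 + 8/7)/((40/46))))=-308/69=-4.46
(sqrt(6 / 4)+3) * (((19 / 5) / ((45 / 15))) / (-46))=-0.12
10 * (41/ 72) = 205/ 36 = 5.69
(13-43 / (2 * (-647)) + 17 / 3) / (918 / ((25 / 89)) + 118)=1814825 / 328619064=0.01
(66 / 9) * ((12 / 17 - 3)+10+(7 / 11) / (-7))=2848 / 51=55.84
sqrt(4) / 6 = 1 / 3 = 0.33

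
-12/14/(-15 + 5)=3/35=0.09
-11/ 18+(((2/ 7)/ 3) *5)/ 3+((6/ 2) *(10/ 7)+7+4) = 89/ 6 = 14.83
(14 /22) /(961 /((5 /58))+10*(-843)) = 35 /149468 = 0.00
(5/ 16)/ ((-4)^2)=5/ 256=0.02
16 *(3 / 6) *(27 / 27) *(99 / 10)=396 / 5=79.20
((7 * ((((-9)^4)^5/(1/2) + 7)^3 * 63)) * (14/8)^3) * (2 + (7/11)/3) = 75162671729942547023979610000000000000000000000000000000000000.00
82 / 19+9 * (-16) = -2654 / 19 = -139.68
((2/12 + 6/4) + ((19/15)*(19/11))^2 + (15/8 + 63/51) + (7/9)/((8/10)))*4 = 4334509/102850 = 42.14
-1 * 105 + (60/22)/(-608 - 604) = -233315/2222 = -105.00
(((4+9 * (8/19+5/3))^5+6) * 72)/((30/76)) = 730602481631376/651605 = 1121235229.37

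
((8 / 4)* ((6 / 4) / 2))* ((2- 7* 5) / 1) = -49.50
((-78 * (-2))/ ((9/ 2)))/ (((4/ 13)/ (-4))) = -1352/ 3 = -450.67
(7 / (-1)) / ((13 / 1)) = -7 / 13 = -0.54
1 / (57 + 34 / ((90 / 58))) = 45 / 3551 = 0.01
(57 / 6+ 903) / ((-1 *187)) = -1825 / 374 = -4.88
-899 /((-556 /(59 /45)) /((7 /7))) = 53041 /25020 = 2.12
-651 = -651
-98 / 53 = -1.85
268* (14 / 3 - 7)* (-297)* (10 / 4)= 464310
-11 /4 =-2.75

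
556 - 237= 319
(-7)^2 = 49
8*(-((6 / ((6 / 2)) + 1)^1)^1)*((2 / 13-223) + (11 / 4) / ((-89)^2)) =550730430 / 102973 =5348.30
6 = 6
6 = 6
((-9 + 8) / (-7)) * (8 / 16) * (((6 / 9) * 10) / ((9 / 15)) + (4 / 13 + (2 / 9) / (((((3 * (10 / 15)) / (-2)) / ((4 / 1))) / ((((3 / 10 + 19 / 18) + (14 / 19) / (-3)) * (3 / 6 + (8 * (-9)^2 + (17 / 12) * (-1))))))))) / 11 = -1710607 / 420147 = -4.07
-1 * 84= -84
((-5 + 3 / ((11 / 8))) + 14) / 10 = 123 / 110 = 1.12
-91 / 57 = -1.60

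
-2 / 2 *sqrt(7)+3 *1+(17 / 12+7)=137 / 12-sqrt(7)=8.77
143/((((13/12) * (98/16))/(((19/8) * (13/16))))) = 8151/196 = 41.59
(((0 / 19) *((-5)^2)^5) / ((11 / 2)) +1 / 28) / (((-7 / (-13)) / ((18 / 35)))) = 117 / 3430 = 0.03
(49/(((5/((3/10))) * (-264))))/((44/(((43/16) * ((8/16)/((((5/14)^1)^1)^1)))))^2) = -4439449/54517760000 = -0.00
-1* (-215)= 215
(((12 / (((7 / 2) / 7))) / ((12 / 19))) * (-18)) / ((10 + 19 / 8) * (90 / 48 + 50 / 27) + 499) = -131328 / 104663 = -1.25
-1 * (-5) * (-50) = -250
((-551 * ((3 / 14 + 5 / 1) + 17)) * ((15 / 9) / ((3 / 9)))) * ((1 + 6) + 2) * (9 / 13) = -69401205 / 182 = -381325.30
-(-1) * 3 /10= 3 /10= 0.30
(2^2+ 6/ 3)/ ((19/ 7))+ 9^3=13893/ 19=731.21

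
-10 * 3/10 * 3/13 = -0.69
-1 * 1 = -1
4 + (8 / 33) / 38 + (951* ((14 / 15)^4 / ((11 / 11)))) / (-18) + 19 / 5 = -1024798499 / 31741875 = -32.29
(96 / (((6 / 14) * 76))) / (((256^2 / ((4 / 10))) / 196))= 343 / 97280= 0.00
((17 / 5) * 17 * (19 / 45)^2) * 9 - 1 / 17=1772468 / 19125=92.68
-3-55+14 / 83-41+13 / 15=-121966 / 1245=-97.96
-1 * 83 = -83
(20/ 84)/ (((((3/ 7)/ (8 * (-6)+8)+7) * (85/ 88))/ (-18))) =-21120/ 33269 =-0.63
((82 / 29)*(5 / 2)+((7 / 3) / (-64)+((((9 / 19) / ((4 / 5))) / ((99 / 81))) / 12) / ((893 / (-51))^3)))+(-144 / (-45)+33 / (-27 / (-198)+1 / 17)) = 54234475960712009417 / 302477276390900160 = 179.30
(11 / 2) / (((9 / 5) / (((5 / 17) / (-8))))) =-275 / 2448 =-0.11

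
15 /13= 1.15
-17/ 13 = -1.31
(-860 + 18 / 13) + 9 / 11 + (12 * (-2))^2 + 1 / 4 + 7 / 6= -481133 / 1716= -280.38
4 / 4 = 1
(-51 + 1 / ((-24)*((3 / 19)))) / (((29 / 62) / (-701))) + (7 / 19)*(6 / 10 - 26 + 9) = 7619267239 / 99180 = 76822.62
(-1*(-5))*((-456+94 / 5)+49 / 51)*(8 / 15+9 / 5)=-778687 / 153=-5089.46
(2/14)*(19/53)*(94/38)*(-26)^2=31772/371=85.64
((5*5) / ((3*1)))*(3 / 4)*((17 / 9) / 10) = 1.18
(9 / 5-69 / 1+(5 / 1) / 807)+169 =410788 / 4035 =101.81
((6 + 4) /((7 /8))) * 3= 240 /7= 34.29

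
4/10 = 2/5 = 0.40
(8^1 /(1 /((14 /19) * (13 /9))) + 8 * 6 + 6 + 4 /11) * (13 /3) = 272.47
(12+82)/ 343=94/ 343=0.27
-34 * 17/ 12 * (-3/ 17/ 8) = 17/ 16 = 1.06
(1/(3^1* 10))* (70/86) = 7/258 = 0.03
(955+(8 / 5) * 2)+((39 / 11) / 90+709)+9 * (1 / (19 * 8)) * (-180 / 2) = 20840357 / 12540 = 1661.91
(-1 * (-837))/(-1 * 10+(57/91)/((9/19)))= -228501/2369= -96.45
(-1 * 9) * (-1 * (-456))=-4104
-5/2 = -2.50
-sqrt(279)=-3 * sqrt(31)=-16.70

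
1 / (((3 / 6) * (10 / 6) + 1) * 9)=2 / 33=0.06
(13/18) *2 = 13/9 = 1.44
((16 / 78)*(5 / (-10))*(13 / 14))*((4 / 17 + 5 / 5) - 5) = 128 / 357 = 0.36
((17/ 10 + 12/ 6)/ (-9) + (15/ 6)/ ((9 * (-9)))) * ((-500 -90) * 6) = 42244/ 27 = 1564.59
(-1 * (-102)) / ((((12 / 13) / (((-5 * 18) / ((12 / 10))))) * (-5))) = 3315 / 2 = 1657.50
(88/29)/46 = 0.07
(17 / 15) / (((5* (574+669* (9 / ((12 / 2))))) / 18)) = 204 / 78875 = 0.00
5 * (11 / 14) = 55 / 14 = 3.93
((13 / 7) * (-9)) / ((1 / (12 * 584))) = -819936 / 7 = -117133.71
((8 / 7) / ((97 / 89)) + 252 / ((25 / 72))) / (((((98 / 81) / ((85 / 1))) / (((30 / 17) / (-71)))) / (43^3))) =-238364448172776 / 2362241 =-100906066.81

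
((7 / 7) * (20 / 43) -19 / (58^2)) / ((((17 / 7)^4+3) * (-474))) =-159577663 / 6220495414752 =-0.00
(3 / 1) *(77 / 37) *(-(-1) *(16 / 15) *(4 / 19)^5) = 1261568 / 458078315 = 0.00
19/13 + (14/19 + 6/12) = 1333/494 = 2.70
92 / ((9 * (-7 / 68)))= -6256 / 63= -99.30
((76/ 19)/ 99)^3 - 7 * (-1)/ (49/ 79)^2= 6055658011/ 332812557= 18.20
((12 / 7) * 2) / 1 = 24 / 7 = 3.43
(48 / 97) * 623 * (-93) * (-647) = 1799353584 / 97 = 18550036.95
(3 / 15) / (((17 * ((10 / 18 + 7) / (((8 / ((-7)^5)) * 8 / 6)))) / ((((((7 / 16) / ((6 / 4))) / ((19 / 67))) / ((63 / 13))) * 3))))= -871 / 1384308555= -0.00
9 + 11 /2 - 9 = 11 /2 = 5.50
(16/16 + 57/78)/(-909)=-5/2626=-0.00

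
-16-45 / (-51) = -257 / 17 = -15.12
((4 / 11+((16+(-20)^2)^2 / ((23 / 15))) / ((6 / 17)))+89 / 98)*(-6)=-23785776519 / 12397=-1918671.98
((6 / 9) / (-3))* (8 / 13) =-16 / 117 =-0.14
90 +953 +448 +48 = 1539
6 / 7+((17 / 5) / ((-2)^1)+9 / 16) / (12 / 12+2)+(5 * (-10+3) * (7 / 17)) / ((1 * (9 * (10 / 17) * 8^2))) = 17557 / 40320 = 0.44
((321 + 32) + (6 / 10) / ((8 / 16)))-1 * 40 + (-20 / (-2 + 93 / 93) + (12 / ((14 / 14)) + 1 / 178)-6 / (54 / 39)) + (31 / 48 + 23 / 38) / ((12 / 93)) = 190240629 / 541120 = 351.57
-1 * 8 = -8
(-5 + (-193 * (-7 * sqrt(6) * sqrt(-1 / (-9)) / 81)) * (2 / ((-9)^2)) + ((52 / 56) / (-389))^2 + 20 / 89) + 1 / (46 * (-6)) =-217601646188 / 45533850789 + 2702 * sqrt(6) / 19683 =-4.44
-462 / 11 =-42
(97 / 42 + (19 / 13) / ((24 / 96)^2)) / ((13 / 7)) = 13.84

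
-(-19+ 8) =11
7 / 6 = 1.17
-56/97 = -0.58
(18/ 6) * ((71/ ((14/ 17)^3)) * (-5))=-1906.83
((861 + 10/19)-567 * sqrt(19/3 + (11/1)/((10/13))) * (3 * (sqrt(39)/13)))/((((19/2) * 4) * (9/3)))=16369/2166-567 * sqrt(80470)/4940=-25.00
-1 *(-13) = 13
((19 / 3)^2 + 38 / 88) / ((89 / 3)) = 16055 / 11748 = 1.37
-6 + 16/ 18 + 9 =35/ 9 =3.89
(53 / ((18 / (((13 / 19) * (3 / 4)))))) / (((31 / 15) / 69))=237705 / 4712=50.45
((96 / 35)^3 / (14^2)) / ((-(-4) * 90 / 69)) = 211968 / 10504375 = 0.02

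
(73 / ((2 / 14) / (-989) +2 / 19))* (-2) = -19204402 / 13827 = -1388.91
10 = 10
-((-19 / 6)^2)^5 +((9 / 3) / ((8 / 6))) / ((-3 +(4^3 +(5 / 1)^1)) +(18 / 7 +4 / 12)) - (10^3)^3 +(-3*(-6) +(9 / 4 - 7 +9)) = -87503426375264125279 / 87494556672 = -1000101374.34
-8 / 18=-4 / 9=-0.44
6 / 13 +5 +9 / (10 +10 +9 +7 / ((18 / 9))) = 373 / 65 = 5.74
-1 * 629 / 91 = -629 / 91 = -6.91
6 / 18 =1 / 3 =0.33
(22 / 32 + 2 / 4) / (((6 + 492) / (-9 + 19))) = 95 / 3984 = 0.02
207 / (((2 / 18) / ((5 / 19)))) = 9315 / 19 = 490.26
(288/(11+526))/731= 96/130849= 0.00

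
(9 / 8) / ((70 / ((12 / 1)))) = 27 / 140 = 0.19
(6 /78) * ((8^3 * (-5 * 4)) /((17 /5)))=-51200 /221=-231.67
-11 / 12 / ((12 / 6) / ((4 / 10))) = -11 / 60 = -0.18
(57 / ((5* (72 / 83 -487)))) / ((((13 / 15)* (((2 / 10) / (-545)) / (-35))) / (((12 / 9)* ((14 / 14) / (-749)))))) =257839500 / 56125459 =4.59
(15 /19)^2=225 /361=0.62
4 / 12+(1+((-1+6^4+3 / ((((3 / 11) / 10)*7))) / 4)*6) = 82631 / 42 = 1967.40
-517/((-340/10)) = 15.21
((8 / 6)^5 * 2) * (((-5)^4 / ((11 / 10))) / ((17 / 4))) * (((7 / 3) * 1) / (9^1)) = 358400000 / 1226907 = 292.12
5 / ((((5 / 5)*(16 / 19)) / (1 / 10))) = 19 / 32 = 0.59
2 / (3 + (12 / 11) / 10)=110 / 171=0.64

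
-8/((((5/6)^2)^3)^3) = -812479653347328/3814697265625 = -212.99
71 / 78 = 0.91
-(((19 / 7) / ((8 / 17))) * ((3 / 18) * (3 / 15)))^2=-104329 / 2822400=-0.04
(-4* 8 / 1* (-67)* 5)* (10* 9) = 964800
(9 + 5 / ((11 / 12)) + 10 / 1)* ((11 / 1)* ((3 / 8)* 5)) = 4035 / 8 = 504.38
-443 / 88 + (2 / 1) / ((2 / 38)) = 2901 / 88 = 32.97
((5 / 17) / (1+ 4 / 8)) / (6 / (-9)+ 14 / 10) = 50 / 187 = 0.27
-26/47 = -0.55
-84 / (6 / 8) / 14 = -8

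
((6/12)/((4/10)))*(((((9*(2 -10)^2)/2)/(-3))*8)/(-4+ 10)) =-160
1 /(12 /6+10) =1 /12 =0.08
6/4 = 3/2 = 1.50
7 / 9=0.78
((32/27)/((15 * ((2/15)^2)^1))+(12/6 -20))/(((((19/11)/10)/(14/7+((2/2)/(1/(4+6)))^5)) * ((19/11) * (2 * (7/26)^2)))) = -31341862.12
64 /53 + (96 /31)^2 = 549952 /50933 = 10.80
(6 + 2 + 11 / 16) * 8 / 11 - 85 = -1731 / 22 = -78.68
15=15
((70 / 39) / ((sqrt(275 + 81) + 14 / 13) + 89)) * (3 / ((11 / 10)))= 0.04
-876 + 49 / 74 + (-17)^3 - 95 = -435367 / 74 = -5883.34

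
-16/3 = -5.33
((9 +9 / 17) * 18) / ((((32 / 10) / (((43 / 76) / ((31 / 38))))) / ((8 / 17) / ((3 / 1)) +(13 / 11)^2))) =57.76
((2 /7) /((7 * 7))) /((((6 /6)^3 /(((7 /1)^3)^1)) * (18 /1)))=1 /9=0.11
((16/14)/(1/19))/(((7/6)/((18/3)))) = 5472/49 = 111.67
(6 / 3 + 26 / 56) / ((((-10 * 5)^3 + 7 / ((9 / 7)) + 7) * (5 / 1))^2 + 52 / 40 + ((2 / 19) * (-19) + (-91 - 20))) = 27945 / 4428805542637322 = 0.00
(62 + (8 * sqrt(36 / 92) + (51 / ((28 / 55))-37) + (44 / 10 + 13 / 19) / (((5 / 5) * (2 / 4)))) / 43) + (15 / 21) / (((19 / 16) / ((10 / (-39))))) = 24 * sqrt(23) / 989 + 283491857 / 4460820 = 63.67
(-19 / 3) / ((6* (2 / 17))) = -323 / 36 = -8.97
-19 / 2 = -9.50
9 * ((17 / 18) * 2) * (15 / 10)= 51 / 2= 25.50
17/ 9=1.89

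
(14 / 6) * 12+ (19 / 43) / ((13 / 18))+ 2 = 17112 / 559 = 30.61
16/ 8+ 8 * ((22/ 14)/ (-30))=166/ 105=1.58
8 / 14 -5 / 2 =-27 / 14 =-1.93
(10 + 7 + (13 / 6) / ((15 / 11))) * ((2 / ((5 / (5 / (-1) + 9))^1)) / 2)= 3346 / 225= 14.87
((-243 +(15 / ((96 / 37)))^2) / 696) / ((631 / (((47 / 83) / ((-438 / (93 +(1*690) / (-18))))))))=413547689 / 12261737705472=0.00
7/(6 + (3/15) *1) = 35/31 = 1.13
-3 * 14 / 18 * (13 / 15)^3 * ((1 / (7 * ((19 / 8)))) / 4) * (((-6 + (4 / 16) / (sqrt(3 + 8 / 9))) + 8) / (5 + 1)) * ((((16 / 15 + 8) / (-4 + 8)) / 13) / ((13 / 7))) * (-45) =221 * sqrt(35) / 641250 + 6188 / 192375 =0.03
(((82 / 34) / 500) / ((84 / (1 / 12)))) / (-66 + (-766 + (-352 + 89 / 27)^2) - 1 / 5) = 3321 / 83809844742400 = 0.00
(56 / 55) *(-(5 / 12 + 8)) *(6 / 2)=-1414 / 55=-25.71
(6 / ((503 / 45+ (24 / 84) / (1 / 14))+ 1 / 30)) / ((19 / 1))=540 / 26011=0.02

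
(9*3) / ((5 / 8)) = 216 / 5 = 43.20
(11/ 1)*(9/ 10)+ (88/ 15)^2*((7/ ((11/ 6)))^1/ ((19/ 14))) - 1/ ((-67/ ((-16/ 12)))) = 20376461/ 190950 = 106.71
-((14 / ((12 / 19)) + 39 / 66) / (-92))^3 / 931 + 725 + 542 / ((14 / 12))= 30991708121688847 / 26052834620736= 1189.57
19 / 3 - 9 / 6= 29 / 6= 4.83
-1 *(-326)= 326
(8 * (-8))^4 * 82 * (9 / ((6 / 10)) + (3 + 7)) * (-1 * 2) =-68786585600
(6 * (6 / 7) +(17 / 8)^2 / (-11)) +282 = 1413017 / 4928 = 286.73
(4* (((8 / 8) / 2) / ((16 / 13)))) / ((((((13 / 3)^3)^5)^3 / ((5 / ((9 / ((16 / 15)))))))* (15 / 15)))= 218837978263024718418 / 10315908977942302627204470186314316211062255002161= 0.00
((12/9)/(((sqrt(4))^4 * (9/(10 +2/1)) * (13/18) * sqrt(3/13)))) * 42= 28 * sqrt(39)/13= 13.45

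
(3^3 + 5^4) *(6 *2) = 7824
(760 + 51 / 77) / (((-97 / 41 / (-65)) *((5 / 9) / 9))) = 2528685783 / 7469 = 338557.48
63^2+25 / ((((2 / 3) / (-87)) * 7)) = 49041 / 14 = 3502.93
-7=-7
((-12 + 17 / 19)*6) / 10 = -633 / 95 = -6.66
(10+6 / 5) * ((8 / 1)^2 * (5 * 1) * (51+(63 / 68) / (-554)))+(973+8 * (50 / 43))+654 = 37341500125 / 202487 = 184414.31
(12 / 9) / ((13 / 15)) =20 / 13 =1.54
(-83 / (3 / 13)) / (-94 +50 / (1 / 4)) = -1079 / 318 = -3.39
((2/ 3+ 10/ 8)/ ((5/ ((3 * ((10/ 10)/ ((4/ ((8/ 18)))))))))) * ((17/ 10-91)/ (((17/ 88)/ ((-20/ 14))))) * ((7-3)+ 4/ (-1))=0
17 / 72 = 0.24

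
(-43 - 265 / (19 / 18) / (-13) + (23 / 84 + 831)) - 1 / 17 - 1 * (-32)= 296114509 / 352716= 839.53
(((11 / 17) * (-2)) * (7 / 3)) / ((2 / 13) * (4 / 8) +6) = -2002 / 4029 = -0.50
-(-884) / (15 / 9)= 2652 / 5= 530.40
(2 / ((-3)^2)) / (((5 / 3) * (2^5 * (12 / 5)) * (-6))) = -1 / 3456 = -0.00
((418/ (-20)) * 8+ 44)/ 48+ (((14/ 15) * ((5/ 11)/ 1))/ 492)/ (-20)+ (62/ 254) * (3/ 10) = -2.49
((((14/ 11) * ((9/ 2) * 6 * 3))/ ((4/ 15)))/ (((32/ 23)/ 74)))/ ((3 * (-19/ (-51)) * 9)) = 13671315/ 6688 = 2044.16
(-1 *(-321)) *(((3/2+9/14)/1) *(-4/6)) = -3210/7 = -458.57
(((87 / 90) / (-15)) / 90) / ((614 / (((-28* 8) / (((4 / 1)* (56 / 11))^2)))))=3509 / 5570208000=0.00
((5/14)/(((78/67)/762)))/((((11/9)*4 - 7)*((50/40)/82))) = -12559284/1729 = -7263.90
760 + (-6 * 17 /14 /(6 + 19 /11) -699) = 2102 /35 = 60.06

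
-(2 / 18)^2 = -1 / 81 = -0.01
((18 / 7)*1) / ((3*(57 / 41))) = 82 / 133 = 0.62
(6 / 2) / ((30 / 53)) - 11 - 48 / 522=-5039 / 870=-5.79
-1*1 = -1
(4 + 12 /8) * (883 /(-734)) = -9713 /1468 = -6.62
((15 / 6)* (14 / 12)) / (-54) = -35 / 648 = -0.05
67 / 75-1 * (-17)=1342 / 75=17.89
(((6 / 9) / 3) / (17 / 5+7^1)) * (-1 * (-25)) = 125 / 234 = 0.53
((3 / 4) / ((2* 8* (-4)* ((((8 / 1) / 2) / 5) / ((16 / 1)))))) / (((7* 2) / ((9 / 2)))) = -135 / 1792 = -0.08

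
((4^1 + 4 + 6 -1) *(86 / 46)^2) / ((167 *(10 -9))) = 24037 / 88343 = 0.27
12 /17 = 0.71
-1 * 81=-81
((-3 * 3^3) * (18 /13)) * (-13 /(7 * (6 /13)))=3159 /7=451.29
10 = 10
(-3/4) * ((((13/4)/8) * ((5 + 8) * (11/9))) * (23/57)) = -42757/21888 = -1.95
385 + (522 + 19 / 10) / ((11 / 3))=58067 / 110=527.88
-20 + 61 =41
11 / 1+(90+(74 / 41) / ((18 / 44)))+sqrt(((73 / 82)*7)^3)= 120.97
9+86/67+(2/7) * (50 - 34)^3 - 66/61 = 33743953/28609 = 1179.49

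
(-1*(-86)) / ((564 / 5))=215 / 282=0.76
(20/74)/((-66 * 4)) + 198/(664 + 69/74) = 71314343/240317220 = 0.30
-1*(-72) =72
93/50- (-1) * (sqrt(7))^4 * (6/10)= 1563/50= 31.26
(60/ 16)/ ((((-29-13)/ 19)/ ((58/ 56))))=-2755/ 1568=-1.76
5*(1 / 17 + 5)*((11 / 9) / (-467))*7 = -33110 / 71451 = -0.46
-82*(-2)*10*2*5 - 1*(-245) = 16645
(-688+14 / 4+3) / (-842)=1363 / 1684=0.81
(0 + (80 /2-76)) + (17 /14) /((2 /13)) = -787 /28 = -28.11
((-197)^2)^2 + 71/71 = 1506138482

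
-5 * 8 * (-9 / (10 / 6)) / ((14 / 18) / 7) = 1944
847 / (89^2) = 847 / 7921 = 0.11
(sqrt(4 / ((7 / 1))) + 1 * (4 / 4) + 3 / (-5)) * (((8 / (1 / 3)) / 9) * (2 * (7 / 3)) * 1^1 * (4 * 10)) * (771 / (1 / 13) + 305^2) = 184662016 / 9 + 131901440 * sqrt(7) / 9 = 59293380.42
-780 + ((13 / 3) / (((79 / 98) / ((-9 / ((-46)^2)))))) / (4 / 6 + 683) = -19101831099 / 24489526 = -780.00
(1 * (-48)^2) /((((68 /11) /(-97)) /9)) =-5531328 /17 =-325372.24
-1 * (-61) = 61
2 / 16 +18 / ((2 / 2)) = 145 / 8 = 18.12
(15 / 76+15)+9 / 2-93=-5571 / 76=-73.30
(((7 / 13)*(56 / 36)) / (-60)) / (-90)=49 / 315900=0.00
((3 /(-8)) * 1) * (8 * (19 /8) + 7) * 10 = -195 /2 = -97.50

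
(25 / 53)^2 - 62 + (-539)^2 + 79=816121867 / 2809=290538.22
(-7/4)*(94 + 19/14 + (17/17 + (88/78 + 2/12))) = -26659/156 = -170.89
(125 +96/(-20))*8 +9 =4853/5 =970.60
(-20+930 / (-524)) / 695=-1141 / 36418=-0.03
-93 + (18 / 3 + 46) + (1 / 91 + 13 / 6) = -21197 / 546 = -38.82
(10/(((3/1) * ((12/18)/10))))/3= 50/3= 16.67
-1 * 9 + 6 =-3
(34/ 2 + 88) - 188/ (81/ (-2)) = 8881/ 81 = 109.64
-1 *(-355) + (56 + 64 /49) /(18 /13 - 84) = 3107621 /8771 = 354.31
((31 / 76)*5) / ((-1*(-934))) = 155 / 70984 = 0.00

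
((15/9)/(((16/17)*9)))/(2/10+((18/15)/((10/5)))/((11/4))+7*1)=275/10368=0.03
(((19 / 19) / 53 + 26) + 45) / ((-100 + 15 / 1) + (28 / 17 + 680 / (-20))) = -63988 / 105735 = -0.61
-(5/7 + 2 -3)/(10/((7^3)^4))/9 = 1977326743/45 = 43940594.29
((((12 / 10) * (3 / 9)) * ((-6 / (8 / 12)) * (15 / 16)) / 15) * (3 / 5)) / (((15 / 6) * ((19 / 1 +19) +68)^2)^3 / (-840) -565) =567 / 110821808018000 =0.00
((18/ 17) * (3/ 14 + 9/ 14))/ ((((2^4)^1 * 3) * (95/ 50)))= 0.01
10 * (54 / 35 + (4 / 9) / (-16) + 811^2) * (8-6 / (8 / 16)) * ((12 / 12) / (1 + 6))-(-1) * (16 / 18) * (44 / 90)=-74585724586 / 19845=-3758413.94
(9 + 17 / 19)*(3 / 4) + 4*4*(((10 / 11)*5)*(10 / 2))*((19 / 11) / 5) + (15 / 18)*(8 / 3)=2798729 / 20691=135.26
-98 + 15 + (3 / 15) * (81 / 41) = -16934 / 205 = -82.60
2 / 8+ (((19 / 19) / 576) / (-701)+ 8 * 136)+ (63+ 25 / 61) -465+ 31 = 17676202835 / 24630336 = 717.66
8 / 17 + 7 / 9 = 191 / 153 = 1.25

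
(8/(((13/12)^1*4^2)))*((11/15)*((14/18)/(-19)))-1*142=-1578484/11115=-142.01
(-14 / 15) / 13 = -14 / 195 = -0.07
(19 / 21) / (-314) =-19 / 6594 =-0.00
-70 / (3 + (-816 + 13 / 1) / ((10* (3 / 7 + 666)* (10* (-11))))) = -32655000 / 1400011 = -23.32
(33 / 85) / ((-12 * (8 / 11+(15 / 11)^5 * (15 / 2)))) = -1771561 / 1976229770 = -0.00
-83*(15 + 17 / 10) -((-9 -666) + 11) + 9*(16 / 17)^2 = -2063829 / 2890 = -714.13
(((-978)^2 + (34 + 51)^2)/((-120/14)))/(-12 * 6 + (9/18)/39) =87697519/56150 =1561.84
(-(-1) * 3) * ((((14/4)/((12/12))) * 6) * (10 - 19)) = -567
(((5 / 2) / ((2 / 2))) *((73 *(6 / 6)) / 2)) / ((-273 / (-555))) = 67525 / 364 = 185.51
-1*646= -646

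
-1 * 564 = -564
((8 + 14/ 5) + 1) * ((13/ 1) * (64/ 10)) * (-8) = -196352/ 25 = -7854.08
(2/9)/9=2/81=0.02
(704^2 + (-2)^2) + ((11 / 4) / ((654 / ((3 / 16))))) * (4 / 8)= 13829780491 / 27904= 495620.00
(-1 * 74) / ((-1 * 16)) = 37 / 8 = 4.62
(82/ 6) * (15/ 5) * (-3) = -123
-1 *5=-5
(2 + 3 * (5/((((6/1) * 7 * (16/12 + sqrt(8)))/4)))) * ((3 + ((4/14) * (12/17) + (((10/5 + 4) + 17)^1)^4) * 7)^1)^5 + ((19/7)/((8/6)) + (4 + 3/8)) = 921465194993374536329666753401298393040 * sqrt(2)/69572993 + 27193461754471141872128832189268551788577/556583944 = 67588457712654270965949260000000.00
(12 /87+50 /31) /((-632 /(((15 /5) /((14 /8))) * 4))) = -9444 /497147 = -0.02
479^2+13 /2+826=460547 /2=230273.50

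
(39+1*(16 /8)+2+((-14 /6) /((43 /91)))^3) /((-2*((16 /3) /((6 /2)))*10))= 83083613 /38163360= 2.18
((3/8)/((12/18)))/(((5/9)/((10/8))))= 1.27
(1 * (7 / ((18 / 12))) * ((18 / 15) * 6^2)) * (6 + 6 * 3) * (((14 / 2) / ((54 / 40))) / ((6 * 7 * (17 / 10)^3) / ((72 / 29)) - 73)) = 301056000 / 121339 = 2481.11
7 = 7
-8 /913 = -0.01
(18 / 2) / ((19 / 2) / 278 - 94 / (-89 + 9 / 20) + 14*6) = 2954028 / 27930571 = 0.11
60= 60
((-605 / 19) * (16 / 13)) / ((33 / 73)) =-64240 / 741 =-86.69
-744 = -744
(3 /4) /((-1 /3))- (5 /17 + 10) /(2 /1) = -503 /68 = -7.40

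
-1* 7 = -7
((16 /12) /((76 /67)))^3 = 300763 /185193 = 1.62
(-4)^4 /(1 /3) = 768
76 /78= 38 /39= 0.97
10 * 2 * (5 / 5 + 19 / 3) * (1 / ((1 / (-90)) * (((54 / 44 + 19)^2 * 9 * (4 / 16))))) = -340736 / 23763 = -14.34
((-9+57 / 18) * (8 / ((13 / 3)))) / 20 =-7 / 13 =-0.54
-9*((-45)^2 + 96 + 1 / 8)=-19090.12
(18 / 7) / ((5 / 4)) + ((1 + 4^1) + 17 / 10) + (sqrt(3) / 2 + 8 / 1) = sqrt(3) / 2 + 1173 / 70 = 17.62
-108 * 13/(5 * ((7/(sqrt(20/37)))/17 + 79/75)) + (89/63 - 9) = -123640492858/326023173 + 75184200 * sqrt(185)/5174971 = -181.63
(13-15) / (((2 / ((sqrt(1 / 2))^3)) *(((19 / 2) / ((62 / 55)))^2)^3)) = -908803769344 *sqrt(2) / 1302260124847515625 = -0.00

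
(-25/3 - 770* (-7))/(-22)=-16145/66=-244.62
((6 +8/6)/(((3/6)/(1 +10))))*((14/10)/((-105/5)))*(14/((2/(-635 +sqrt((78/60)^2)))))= 10734878/225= 47710.57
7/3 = 2.33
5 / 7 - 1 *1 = -2 / 7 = -0.29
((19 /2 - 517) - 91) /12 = -399 /8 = -49.88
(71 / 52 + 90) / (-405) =-0.23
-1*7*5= -35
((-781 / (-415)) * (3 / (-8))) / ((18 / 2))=-781 / 9960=-0.08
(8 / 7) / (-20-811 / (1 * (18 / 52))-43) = -72 / 151571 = -0.00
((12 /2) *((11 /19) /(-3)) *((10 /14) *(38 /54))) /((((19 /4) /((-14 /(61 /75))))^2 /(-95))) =154000000 /212097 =726.08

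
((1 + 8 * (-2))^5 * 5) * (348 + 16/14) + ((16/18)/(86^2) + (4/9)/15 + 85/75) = -2316317991405239/1747305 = -1325651784.55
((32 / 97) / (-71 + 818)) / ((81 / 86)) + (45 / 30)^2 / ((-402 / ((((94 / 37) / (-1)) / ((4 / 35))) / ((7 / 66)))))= 136601027099 / 116397557928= 1.17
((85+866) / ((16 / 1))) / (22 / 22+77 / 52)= 4121 / 172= 23.96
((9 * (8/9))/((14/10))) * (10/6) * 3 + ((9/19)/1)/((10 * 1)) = 38063/1330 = 28.62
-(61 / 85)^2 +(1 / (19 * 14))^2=-263275851 / 511212100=-0.52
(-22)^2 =484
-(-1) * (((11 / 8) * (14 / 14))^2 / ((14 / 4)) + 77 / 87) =27775 / 19488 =1.43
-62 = -62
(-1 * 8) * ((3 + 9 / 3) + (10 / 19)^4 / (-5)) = -6239408 / 130321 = -47.88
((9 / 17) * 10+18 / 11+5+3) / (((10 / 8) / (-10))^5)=-91488256 / 187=-489242.01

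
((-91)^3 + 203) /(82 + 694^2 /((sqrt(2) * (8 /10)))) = 123552352 /362458168577 - 453561437560 * sqrt(2) /362458168577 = -1.77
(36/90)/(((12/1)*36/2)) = 1/540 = 0.00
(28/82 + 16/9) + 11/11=1151/369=3.12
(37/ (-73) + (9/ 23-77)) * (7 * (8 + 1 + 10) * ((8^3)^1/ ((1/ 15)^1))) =-132252986880/ 1679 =-78768902.25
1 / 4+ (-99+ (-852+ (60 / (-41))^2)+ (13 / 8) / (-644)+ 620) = -2845938997 / 8660512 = -328.61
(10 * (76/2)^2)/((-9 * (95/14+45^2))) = -40432/51201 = -0.79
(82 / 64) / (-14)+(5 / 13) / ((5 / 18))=7531 / 5824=1.29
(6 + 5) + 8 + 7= 26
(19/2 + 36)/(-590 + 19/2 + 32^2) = 91/887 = 0.10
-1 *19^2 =-361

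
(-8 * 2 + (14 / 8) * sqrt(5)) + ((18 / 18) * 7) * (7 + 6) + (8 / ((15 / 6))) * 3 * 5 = 7 * sqrt(5) / 4 + 123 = 126.91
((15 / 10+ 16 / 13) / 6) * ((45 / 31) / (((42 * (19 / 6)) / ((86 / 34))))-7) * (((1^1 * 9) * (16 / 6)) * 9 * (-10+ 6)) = 2498244624 / 911183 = 2741.76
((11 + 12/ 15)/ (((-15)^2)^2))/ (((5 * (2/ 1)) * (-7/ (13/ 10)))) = -767/ 177187500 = -0.00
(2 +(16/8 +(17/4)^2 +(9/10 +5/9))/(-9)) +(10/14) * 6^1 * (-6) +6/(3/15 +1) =-957331/45360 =-21.11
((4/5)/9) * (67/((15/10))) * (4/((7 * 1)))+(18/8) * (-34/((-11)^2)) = 374263/228690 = 1.64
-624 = -624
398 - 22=376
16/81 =0.20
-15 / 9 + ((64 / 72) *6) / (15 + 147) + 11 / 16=-3679 / 3888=-0.95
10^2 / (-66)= -50 / 33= -1.52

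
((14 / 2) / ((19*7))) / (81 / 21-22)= -7 / 2413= -0.00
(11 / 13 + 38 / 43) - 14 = -6859 / 559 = -12.27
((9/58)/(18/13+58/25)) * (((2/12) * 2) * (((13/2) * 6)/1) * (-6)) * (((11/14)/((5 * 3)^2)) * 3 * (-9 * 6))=451737/244412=1.85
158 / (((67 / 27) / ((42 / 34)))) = 89586 / 1139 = 78.65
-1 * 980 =-980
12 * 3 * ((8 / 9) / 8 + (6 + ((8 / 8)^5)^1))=256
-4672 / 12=-1168 / 3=-389.33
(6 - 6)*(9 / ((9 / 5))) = 0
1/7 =0.14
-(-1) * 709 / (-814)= -709 / 814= -0.87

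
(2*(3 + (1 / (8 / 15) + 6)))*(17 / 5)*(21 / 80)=31059 / 1600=19.41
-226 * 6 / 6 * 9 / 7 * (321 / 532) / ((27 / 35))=-60455 / 266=-227.27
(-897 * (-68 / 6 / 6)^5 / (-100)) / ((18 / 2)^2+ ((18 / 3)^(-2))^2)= -1698148972 / 637735275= -2.66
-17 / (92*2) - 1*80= -80.09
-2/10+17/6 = 79/30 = 2.63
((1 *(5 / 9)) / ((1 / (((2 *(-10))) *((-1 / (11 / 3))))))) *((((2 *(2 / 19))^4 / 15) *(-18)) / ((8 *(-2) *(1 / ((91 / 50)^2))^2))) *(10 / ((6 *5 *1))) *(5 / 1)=548599688 / 67196765625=0.01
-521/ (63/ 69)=-11983/ 21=-570.62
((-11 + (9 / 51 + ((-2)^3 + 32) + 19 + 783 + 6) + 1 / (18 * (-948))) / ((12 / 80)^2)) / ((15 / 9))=2382134230 / 108783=21898.04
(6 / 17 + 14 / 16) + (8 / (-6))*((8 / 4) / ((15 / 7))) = -101 / 6120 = -0.02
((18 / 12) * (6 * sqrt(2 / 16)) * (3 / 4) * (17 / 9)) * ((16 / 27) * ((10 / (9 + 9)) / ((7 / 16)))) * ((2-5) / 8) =-170 * sqrt(2) / 189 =-1.27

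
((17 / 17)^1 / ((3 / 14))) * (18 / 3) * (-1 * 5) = -140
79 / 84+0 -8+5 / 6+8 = 149 / 84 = 1.77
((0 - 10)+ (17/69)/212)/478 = -146263/6992184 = -0.02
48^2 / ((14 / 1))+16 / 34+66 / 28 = 39841 / 238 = 167.40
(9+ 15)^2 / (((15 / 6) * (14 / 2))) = 1152 / 35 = 32.91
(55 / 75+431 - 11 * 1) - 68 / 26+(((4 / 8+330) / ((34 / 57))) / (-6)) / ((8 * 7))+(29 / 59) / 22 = 401432137867 / 963842880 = 416.49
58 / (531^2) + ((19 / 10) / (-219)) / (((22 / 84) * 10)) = -0.00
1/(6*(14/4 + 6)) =1/57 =0.02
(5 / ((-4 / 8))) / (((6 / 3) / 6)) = -30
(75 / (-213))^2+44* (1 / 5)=224929 / 25205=8.92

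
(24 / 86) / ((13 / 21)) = 252 / 559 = 0.45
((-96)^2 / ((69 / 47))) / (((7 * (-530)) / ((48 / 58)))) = -1732608 / 1237285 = -1.40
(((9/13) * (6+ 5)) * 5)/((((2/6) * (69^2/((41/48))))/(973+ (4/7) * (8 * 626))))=60530965/770224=78.59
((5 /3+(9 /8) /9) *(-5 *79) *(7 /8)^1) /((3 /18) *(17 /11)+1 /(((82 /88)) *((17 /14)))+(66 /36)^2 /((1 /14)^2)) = -2734703895 /2914329632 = -0.94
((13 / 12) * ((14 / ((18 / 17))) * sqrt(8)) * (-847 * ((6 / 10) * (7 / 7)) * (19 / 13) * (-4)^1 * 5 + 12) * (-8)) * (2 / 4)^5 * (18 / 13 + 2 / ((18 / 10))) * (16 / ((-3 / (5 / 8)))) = 2798256440 * sqrt(2) / 3159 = 1252716.75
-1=-1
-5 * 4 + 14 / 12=-18.83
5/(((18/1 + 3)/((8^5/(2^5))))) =5120/21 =243.81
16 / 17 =0.94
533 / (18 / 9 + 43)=533 / 45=11.84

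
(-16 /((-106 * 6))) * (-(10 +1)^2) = -484 /159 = -3.04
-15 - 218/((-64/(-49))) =-5821/32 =-181.91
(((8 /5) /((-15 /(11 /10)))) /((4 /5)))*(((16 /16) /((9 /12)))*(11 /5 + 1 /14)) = -1166 /2625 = -0.44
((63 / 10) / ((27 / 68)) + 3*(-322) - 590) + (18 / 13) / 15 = -300308 / 195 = -1540.04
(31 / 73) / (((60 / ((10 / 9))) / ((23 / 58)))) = 0.00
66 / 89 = 0.74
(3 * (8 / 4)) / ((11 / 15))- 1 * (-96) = 1146 / 11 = 104.18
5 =5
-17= -17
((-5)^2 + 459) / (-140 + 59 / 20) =-3.53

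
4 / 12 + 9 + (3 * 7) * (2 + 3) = 343 / 3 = 114.33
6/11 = 0.55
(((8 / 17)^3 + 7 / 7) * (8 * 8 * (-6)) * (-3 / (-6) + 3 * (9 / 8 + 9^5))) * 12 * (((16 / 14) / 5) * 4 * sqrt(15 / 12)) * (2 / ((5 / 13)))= -10527149647872 * sqrt(5) / 4913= -4791252233.25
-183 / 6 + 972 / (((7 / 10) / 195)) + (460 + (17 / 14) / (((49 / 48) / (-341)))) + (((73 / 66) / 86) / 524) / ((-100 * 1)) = 27625422469182161 / 102015883200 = 270795.31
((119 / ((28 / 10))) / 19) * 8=340 / 19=17.89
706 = 706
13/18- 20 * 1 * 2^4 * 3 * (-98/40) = 42349/18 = 2352.72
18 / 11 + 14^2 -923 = -7979 / 11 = -725.36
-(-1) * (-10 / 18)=-5 / 9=-0.56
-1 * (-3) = 3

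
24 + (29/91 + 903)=84386/91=927.32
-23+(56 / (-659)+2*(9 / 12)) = -28449 / 1318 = -21.58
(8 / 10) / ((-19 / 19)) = -4 / 5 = -0.80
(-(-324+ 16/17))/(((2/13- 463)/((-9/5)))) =642564/511445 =1.26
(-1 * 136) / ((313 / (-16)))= 2176 / 313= 6.95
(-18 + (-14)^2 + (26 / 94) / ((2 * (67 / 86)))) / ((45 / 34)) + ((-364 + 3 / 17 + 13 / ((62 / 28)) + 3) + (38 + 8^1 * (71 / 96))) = -5855224717 / 33190460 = -176.41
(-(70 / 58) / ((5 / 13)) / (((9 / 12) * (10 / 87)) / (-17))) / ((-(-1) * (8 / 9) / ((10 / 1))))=13923 / 2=6961.50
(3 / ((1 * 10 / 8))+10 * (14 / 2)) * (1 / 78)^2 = 0.01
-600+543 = -57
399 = 399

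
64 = 64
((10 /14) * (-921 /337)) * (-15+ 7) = 36840 /2359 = 15.62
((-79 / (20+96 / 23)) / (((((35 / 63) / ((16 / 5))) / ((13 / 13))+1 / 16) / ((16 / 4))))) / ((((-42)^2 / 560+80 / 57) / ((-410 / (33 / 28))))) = 4229.66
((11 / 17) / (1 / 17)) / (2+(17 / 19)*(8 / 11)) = 2299 / 554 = 4.15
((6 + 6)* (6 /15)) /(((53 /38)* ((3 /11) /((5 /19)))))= 176 /53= 3.32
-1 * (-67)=67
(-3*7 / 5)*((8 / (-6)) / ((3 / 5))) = 28 / 3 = 9.33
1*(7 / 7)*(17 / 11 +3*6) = 215 / 11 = 19.55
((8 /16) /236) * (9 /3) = 3 /472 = 0.01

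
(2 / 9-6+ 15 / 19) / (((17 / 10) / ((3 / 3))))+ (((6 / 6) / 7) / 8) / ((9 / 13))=-52609 / 18088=-2.91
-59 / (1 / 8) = -472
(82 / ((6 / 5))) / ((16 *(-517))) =-205 / 24816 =-0.01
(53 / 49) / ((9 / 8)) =0.96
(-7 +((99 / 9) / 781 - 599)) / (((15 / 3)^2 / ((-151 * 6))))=1559226 / 71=21960.93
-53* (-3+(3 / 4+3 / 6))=92.75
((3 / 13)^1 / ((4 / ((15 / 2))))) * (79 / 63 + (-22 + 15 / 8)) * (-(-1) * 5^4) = -29721875 / 5824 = -5103.34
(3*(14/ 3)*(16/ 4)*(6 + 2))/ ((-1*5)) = -448/ 5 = -89.60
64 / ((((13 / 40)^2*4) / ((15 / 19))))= 384000 / 3211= 119.59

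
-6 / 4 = -3 / 2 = -1.50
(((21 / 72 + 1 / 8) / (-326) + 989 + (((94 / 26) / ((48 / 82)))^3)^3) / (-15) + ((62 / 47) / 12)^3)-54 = -1240241735688579685841699061913791391 / 1422308413604939563472460447744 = -871992.12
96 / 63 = 1.52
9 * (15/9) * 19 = 285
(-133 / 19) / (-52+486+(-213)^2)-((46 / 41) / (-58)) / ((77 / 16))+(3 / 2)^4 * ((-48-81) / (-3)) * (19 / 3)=92502515453609 / 67094432944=1378.69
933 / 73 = 12.78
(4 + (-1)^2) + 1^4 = 6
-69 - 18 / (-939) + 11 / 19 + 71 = 15451 / 5947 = 2.60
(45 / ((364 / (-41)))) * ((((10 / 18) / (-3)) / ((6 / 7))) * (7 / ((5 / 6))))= 1435 / 156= 9.20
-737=-737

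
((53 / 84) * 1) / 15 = 0.04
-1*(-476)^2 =-226576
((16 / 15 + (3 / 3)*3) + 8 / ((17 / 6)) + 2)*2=4534 / 255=17.78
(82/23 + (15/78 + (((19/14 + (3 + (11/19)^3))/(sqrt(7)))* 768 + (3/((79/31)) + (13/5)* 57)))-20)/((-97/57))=-503462016* sqrt(7)/1715833-1792522149/22912370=-854.55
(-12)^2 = 144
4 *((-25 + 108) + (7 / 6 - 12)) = 866 / 3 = 288.67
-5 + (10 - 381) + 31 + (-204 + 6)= -543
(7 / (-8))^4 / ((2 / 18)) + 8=54377 / 4096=13.28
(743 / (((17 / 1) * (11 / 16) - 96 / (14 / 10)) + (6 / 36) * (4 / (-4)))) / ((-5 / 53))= 13231344 / 95845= 138.05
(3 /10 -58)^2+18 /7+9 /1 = 2338603 /700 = 3340.86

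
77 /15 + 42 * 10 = 425.13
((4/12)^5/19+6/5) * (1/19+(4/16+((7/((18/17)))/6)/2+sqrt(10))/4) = 115011757/378963360+27707 * sqrt(10)/92340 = 1.25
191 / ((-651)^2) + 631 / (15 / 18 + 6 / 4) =270.43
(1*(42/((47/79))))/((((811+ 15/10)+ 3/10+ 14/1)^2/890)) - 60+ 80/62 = -121632187145/2075005491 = -58.62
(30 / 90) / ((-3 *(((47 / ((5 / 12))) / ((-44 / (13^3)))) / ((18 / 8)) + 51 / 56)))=3080 / 69364803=0.00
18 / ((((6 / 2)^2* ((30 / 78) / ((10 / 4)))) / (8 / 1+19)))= 351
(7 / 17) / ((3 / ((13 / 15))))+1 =856 / 765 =1.12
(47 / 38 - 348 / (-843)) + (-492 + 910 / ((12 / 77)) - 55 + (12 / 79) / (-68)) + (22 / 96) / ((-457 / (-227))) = 277555693136551 / 52429065424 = 5293.93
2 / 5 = 0.40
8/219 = 0.04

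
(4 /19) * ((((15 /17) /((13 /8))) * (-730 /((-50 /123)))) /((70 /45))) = 131.97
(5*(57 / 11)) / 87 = 95 / 319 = 0.30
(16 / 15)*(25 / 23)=80 / 69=1.16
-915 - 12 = -927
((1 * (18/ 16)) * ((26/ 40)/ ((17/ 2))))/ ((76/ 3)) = 351/ 103360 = 0.00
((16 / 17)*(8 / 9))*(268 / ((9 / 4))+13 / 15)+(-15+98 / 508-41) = 77937413 / 1748790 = 44.57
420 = 420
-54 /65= -0.83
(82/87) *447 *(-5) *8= -488720/29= -16852.41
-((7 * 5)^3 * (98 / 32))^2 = -4413675765625 / 256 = -17240920959.47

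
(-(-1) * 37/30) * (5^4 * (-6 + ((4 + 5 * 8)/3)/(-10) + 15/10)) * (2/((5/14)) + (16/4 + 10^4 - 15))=-1654855895/36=-45968219.31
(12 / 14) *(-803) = -4818 / 7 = -688.29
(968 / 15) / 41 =968 / 615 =1.57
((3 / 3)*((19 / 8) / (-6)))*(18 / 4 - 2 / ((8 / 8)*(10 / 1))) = -817 / 480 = -1.70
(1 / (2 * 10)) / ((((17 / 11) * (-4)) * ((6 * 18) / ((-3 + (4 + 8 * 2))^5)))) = -918731 / 8640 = -106.33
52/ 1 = 52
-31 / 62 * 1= -1 / 2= -0.50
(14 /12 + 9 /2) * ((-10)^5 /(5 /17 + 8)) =-28900000 /423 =-68321.51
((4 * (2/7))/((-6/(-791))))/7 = 452/21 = 21.52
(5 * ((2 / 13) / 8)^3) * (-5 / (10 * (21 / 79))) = -395 / 5905536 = -0.00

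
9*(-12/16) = -6.75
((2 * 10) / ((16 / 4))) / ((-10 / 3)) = -3 / 2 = -1.50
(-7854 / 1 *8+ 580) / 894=-31126 / 447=-69.63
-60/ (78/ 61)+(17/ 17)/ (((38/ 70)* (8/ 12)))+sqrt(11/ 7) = -21815/ 494+sqrt(77)/ 7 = -42.91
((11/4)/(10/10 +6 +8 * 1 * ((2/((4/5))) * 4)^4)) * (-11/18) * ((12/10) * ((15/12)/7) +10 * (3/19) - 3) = 12947/510764688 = 0.00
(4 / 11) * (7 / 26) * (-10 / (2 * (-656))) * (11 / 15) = 0.00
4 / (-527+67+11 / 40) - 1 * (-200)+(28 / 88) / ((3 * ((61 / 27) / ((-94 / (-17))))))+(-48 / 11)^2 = 505994063871 / 2307396553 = 219.29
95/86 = 1.10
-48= -48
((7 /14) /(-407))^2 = 0.00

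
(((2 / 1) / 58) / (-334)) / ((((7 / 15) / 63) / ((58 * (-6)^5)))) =1049760 / 167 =6285.99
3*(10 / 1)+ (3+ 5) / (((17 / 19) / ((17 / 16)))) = 39.50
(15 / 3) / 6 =5 / 6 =0.83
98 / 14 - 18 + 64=53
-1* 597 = -597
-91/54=-1.69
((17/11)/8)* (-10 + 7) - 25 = -25.58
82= 82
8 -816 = -808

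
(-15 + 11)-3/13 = -55/13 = -4.23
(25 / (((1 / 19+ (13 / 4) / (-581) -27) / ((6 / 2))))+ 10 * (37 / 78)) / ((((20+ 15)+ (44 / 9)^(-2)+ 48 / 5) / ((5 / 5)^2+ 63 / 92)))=6828220998500 / 92264811467127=0.07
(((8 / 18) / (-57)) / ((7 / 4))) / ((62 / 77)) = -88 / 15903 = -0.01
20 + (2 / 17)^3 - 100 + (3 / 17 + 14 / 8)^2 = -5996775 / 78608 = -76.29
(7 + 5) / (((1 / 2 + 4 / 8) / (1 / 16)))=3 / 4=0.75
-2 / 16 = -1 / 8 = -0.12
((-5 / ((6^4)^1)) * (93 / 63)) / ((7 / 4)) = -155 / 47628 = -0.00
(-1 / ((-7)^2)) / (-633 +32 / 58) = 29 / 898709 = 0.00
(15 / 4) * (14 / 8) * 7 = 735 / 16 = 45.94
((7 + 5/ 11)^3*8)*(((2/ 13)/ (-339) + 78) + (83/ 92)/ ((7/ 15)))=22742210834576/ 85852767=264897.82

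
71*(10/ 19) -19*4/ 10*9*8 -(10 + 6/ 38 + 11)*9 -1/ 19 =-66529/ 95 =-700.31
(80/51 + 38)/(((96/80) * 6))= 5045/918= 5.50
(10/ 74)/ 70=0.00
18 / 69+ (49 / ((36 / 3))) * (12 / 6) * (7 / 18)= 8537 / 2484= 3.44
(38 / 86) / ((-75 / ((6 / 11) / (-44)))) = 19 / 260150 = 0.00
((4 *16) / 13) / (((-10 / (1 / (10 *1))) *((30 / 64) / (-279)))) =29.30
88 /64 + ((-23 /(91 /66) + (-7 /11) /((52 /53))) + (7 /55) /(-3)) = -16.00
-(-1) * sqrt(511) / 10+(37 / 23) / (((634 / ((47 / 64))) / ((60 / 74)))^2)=497025 / 350274105344+sqrt(511) / 10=2.26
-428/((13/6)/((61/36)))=-13054/39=-334.72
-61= -61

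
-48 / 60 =-4 / 5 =-0.80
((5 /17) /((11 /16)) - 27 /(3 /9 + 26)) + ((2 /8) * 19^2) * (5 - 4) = 5297745 /59092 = 89.65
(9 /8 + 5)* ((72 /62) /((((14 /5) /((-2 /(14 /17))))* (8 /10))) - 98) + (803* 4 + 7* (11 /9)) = 11662619 /4464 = 2612.59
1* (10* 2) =20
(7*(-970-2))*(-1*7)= 47628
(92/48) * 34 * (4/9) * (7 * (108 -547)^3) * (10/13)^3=-463125137006000/59319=-7807365886.24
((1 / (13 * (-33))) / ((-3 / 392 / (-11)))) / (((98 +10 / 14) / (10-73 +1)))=170128 / 80847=2.10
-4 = -4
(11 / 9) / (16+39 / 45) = 5 / 69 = 0.07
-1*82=-82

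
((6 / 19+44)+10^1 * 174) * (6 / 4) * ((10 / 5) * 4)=406824 / 19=21411.79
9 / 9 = 1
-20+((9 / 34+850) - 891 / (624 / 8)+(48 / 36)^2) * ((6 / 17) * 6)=6612828 / 3757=1760.14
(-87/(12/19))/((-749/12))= 1653/749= 2.21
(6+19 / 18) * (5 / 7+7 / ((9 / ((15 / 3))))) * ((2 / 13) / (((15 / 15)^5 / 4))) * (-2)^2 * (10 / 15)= 1178560 / 22113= 53.30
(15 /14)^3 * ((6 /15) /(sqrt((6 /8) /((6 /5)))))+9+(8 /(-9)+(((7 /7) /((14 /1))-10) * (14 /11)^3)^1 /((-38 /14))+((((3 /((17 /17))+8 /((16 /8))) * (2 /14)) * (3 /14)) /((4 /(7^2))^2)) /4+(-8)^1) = 135 * sqrt(10) /686+457134037 /29132928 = 16.31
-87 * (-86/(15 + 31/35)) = 130935/278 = 470.99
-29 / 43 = -0.67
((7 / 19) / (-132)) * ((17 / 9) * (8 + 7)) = -595 / 7524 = -0.08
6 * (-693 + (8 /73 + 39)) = -286404 /73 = -3923.34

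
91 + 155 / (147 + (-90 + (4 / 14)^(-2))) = 25827 / 277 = 93.24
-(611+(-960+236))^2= -12769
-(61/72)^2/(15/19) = -70699/77760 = -0.91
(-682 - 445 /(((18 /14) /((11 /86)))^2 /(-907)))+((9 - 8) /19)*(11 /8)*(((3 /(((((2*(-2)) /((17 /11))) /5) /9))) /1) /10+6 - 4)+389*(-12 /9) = 508775411677 /182119104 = 2793.64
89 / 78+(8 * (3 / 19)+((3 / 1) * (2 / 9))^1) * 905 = 2589991 / 1482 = 1747.63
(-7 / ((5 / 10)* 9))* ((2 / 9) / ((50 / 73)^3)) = -2723119 / 2531250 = -1.08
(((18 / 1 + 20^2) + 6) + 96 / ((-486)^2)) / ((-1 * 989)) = -8345600 / 19466487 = -0.43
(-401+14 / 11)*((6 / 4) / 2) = -13191 / 44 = -299.80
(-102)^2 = 10404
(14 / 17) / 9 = 14 / 153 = 0.09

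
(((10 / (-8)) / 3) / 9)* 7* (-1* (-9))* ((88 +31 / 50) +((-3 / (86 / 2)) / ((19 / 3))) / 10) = -4223429 / 16340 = -258.47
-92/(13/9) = -63.69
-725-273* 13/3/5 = -4808/5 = -961.60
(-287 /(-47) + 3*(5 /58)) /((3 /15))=31.83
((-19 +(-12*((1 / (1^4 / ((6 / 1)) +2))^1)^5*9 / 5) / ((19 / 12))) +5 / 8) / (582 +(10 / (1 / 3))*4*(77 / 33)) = -5265728313 / 243241470160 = -0.02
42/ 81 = 14/ 27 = 0.52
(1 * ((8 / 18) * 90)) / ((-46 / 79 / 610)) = -963800 / 23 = -41904.35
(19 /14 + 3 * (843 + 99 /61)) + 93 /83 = 179781311 /70882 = 2536.35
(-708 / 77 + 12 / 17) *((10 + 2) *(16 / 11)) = -2133504 / 14399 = -148.17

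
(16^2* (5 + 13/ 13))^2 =2359296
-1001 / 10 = -100.10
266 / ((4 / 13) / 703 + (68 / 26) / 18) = 21878766 / 11987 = 1825.21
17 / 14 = 1.21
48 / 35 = 1.37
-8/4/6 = -1/3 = -0.33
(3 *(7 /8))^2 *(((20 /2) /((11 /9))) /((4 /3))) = 59535 /1408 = 42.28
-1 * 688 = -688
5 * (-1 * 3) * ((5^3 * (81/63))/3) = -5625/7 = -803.57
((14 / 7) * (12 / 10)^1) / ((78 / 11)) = 22 / 65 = 0.34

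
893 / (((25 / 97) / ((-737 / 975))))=-63839677 / 24375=-2619.06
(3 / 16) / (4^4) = 3 / 4096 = 0.00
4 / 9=0.44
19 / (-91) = -0.21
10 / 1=10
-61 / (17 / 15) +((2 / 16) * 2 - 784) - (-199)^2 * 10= -26985635 / 68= -396847.57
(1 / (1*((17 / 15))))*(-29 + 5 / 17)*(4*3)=-87840 / 289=-303.94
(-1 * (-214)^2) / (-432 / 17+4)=194633 / 91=2138.82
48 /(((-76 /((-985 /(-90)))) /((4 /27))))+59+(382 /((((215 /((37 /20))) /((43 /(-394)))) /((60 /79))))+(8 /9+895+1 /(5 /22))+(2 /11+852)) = 476919407705 /263466027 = 1810.17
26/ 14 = 1.86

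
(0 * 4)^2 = 0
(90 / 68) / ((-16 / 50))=-1125 / 272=-4.14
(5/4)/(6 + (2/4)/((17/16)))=17/88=0.19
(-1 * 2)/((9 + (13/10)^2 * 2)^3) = -250000/237176659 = -0.00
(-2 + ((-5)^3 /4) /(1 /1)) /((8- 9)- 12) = 133 /52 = 2.56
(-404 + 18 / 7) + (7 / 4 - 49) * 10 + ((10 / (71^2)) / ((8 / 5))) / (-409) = -50451487605 / 57729532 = -873.93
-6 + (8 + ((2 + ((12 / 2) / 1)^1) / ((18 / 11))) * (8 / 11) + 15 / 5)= 77 / 9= 8.56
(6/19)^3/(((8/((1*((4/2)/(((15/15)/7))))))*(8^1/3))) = 567/27436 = 0.02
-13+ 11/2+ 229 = 221.50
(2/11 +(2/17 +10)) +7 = 3235/187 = 17.30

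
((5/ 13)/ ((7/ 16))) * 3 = 240/ 91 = 2.64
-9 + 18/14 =-54/7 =-7.71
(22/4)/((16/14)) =4.81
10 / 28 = 0.36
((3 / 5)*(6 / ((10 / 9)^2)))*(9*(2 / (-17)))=-6561 / 2125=-3.09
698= 698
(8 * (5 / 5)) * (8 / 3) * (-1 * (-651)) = 13888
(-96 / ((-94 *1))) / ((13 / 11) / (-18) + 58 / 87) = 9504 / 5593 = 1.70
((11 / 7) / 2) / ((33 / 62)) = 31 / 21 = 1.48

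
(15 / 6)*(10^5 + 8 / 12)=750005 / 3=250001.67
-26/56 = -13/28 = -0.46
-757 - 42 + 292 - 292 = -799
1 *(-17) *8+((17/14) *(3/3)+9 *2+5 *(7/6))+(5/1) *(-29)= -255.95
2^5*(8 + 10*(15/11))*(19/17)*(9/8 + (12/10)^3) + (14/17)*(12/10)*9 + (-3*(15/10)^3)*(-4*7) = 116879553/46750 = 2500.10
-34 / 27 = -1.26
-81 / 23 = -3.52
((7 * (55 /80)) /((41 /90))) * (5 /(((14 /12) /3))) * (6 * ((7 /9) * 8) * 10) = 2079000 /41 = 50707.32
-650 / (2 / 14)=-4550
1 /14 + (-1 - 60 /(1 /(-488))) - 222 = 29057.07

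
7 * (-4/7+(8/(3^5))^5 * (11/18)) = -4.00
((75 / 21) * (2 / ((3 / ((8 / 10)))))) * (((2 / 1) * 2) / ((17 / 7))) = 160 / 51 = 3.14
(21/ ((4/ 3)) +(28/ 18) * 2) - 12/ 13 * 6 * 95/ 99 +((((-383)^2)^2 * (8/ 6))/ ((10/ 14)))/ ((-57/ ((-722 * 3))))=39287465020255789/ 25740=1526319542356.48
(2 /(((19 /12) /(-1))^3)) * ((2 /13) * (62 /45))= -47616 /445835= -0.11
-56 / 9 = -6.22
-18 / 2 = -9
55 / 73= 0.75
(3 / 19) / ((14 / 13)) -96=-25497 / 266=-95.85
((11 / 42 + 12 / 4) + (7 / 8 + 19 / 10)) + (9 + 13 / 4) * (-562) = -5777909 / 840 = -6878.46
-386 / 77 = -5.01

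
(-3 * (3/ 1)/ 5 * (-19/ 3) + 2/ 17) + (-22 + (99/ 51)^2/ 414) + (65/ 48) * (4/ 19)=-77201623/ 7577580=-10.19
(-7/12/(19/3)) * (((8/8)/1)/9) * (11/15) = -77/10260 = -0.01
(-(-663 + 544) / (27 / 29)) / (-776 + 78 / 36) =-6902 / 41787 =-0.17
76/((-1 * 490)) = -38/245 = -0.16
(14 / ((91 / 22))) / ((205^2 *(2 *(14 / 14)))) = 22 / 546325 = 0.00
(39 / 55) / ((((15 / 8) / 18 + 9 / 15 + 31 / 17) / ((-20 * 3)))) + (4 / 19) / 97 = -3518644148 / 209075449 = -16.83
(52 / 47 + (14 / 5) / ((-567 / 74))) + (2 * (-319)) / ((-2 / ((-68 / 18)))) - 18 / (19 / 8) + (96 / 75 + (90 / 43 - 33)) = -96542442127 / 77757975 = -1241.58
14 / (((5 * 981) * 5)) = 14 / 24525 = 0.00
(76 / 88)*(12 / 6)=19 / 11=1.73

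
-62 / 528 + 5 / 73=-943 / 19272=-0.05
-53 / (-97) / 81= 53 / 7857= 0.01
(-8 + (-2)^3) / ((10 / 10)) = -16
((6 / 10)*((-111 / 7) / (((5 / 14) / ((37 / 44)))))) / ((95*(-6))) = 4107 / 104500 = 0.04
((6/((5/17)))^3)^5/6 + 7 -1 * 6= 7350235618367513080.23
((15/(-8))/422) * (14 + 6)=-75/844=-0.09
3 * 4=12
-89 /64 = -1.39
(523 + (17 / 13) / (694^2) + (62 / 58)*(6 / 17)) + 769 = 3989316824437 / 3086805124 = 1292.38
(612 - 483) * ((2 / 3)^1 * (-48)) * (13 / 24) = -2236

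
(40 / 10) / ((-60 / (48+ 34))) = -5.47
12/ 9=4/ 3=1.33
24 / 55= 0.44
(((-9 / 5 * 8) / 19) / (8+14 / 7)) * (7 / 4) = -63 / 475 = -0.13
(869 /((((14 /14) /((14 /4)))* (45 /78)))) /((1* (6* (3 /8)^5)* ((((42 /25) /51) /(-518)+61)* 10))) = 7276352512 /37461123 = 194.24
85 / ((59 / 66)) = 5610 / 59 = 95.08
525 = 525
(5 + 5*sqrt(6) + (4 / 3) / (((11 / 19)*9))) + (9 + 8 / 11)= 5*sqrt(6) + 4450 / 297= 27.23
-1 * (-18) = 18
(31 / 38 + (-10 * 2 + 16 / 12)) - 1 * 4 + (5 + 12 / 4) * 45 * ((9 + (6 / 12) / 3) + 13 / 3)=551549 / 114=4838.15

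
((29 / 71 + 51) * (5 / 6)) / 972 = 9125 / 207036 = 0.04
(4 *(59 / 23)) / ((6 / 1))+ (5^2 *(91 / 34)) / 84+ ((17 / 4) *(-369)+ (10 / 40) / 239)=-1170536373 / 747592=-1565.74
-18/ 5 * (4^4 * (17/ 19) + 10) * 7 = -572292/ 95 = -6024.13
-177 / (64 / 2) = -177 / 32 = -5.53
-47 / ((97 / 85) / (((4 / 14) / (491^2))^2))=-15980 / 276244590810433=-0.00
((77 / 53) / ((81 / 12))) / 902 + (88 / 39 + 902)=689697344 / 762723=904.26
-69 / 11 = -6.27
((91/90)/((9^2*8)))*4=91/14580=0.01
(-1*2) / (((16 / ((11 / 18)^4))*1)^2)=-0.00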